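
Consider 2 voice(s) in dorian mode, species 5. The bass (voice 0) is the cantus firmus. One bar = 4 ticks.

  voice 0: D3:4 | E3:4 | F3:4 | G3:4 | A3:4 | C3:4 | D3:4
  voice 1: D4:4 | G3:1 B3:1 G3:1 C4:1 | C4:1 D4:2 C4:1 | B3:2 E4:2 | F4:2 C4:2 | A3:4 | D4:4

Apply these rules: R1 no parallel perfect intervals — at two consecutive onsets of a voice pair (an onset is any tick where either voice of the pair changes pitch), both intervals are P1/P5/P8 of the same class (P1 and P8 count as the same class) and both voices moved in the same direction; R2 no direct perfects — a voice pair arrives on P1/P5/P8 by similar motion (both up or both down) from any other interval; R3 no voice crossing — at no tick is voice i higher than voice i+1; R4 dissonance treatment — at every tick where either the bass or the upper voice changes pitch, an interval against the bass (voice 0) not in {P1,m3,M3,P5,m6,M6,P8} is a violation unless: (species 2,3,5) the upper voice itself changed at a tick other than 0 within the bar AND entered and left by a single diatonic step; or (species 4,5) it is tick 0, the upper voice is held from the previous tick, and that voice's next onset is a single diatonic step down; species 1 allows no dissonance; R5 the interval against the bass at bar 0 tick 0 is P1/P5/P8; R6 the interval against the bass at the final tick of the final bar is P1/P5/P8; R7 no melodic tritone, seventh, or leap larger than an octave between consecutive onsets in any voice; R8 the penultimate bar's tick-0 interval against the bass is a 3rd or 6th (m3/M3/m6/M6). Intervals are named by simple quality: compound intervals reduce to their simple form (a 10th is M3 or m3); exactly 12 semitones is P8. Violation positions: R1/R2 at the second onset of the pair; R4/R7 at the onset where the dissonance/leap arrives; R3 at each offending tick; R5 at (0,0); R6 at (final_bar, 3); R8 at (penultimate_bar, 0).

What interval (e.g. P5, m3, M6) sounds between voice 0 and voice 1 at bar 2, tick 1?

voice 0=F3 voice 1=D4 -> M6

M6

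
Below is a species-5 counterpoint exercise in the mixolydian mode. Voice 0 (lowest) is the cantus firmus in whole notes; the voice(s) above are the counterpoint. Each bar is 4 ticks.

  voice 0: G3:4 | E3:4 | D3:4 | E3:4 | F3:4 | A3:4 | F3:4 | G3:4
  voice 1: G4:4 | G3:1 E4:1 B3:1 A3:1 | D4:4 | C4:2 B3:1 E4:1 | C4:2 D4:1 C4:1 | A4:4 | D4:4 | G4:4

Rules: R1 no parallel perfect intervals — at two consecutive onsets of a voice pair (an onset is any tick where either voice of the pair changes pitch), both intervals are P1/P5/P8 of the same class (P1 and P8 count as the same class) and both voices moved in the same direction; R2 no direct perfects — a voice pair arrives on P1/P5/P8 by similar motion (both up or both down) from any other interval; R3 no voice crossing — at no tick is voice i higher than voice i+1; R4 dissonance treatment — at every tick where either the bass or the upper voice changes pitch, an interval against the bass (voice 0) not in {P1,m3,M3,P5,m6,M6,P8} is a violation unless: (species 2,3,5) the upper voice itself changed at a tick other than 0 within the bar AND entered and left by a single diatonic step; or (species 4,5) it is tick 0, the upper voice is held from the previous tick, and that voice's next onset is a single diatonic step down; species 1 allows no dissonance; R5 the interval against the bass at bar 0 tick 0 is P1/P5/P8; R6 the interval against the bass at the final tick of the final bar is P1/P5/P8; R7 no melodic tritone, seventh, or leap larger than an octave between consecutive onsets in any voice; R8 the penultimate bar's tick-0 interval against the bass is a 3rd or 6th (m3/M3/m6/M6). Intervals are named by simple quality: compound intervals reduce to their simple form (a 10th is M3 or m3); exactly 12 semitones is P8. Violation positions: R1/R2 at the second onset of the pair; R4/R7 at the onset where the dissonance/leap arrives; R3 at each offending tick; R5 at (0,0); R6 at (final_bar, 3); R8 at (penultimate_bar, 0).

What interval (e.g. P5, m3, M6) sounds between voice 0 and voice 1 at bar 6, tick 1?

M6

voice 0=F3 voice 1=D4 -> M6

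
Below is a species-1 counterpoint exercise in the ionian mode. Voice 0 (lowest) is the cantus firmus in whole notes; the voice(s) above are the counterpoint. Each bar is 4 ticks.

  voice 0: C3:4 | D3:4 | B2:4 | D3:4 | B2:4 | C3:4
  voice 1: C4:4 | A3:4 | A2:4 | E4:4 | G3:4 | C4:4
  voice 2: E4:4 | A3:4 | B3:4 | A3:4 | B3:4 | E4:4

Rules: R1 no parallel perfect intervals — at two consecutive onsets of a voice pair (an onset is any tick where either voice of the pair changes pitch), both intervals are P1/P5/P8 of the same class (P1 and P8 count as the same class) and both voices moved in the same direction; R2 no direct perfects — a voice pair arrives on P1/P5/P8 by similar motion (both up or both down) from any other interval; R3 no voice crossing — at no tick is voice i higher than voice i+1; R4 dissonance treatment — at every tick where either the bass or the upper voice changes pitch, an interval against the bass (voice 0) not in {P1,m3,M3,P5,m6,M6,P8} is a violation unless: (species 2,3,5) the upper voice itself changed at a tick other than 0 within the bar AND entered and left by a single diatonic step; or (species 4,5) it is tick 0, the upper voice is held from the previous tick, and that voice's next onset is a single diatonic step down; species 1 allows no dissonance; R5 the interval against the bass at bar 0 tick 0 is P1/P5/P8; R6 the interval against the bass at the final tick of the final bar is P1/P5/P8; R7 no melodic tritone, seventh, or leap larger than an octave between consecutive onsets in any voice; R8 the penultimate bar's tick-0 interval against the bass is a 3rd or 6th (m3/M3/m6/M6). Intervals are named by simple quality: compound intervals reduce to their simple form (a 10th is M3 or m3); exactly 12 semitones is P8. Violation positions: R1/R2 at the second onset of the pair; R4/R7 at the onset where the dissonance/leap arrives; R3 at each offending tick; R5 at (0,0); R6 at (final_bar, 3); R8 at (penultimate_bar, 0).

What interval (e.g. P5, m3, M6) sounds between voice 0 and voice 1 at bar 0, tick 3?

voice 0=C3 voice 1=C4 -> P8

P8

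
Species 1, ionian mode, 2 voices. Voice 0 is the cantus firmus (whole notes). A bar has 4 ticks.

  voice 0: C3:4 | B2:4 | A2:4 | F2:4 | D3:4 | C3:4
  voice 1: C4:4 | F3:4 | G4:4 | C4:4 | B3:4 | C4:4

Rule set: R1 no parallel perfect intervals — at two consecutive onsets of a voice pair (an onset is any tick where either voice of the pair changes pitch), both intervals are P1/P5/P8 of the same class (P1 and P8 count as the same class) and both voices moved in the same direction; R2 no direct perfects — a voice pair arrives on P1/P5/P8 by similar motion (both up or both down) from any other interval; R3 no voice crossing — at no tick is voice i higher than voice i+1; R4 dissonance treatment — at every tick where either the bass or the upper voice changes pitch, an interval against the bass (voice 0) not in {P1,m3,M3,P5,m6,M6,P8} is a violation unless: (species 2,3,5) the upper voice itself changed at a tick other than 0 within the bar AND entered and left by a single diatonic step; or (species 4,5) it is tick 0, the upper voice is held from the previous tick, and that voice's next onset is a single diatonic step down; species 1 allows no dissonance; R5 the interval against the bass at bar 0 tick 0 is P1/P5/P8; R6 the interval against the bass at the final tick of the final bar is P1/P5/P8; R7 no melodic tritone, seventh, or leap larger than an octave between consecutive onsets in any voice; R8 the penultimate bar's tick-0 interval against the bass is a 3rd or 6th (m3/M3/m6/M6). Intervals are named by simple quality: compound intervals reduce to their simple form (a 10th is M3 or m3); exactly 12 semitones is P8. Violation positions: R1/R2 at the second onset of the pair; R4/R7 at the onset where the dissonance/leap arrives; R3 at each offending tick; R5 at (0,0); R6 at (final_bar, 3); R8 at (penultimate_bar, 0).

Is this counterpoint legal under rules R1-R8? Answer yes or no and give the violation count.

bar 0: v0=C3 v1=C4 (P8)
bar 1: v0=B2 v1=F3 (TT)
bar 2: v0=A2 v1=G4 (m7)
bar 3: v0=F2 v1=C4 (P5)
bar 4: v0=D3 v1=B3 (M6)
bar 5: v0=C3 v1=C4 (P8)
  R4 @ bar1.0: B2/F3 TT untreated
  R4 @ bar2.0: A2/G4 m7 untreated
  R7 @ bar2.0: F3->G4 leap 14st
  R2 @ bar3.0: A2/G4 m7 -> F2/C4 P5 similar

No (4 violations)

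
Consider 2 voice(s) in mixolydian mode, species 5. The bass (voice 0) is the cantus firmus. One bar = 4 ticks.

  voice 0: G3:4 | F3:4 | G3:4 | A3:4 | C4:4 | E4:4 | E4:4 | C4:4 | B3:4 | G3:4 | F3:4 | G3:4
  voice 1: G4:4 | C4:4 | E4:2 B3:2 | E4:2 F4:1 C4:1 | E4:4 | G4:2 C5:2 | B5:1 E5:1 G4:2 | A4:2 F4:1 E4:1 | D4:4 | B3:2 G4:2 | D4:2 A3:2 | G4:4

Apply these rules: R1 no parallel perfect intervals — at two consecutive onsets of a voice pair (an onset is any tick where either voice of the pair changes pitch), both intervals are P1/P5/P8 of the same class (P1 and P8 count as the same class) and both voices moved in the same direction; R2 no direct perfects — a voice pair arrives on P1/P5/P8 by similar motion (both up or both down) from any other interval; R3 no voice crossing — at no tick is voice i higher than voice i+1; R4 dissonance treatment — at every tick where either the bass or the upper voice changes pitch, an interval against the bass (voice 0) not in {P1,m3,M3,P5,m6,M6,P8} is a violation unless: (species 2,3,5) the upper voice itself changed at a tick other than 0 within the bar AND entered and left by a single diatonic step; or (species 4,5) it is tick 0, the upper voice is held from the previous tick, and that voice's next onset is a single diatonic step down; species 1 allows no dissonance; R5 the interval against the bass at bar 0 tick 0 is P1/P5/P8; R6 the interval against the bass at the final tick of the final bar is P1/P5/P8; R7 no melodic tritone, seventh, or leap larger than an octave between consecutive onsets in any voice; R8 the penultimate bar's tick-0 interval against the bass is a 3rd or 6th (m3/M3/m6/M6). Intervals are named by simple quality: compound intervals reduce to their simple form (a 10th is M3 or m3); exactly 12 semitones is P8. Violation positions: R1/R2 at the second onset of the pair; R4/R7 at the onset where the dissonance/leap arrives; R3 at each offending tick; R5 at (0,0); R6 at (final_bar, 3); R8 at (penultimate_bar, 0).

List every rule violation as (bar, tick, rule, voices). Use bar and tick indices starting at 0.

(1, 0, R2, (0, 1))
(3, 0, R2, (0, 1))
(6, 0, R7, (1,))
(7, 2, R4, (0, 1))
(11, 0, R2, (0, 1))
(11, 0, R7, (1,))

bar 0: v0=G3 v1=G4 downbeat P8
bar 1: v0=F3 v1=C4 downbeat P5
bar 2: v0=G3 v1=E4 downbeat M6
bar 3: v0=A3 v1=E4 downbeat P5
bar 4: v0=C4 v1=E4 downbeat M3
bar 5: v0=E4 v1=G4 downbeat m3
bar 6: v0=E4 v1=B5 downbeat P5
bar 7: v0=C4 v1=A4 downbeat M6
bar 8: v0=B3 v1=D4 downbeat m3
bar 9: v0=G3 v1=B3 downbeat M3
bar 10: v0=F3 v1=D4 downbeat M6
bar 11: v0=G3 v1=G4 downbeat P8
  -> R2 @ bar 1 tick 0 v(0, 1): G3/G4 P8 -> F3/C4 P5 similar
  -> R2 @ bar 3 tick 0 v(0, 1): G3/B3 M3 -> A3/E4 P5 similar
  -> R7 @ bar 6 tick 0 v(1,): C5->B5 leap 11st
  -> R4 @ bar 7 tick 2 v(0, 1): C4/F4 P4 untreated
  -> R2 @ bar 11 tick 0 v(0, 1): F3/A3 M3 -> G3/G4 P8 similar
  -> R7 @ bar 11 tick 0 v(1,): A3->G4 leap 10st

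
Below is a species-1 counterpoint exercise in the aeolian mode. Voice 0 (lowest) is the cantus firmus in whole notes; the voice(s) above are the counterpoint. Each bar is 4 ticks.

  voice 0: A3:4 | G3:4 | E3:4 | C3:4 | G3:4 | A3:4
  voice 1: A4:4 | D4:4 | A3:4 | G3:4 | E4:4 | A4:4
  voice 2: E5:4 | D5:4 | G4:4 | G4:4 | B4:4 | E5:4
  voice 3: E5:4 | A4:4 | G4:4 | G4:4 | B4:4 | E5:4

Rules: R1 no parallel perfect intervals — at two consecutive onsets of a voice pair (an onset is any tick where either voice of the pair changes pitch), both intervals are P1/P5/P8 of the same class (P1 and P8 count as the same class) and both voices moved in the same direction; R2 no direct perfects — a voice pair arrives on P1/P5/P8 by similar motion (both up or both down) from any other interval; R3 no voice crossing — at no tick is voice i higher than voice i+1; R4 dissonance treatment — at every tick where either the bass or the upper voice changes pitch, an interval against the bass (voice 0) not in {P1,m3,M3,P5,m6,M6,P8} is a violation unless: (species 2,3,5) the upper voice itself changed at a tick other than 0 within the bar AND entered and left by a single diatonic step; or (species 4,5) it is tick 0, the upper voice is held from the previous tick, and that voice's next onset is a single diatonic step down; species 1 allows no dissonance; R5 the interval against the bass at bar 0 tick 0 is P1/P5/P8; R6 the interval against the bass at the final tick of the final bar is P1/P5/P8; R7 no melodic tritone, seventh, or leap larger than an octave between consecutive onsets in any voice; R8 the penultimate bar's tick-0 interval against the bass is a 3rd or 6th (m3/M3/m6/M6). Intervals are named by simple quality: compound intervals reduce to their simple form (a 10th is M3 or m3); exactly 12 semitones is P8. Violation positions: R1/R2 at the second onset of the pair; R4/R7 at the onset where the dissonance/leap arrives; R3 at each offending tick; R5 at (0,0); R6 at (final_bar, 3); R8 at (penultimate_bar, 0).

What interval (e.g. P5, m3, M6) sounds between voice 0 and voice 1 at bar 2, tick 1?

P4

voice 0=E3 voice 1=A3 -> P4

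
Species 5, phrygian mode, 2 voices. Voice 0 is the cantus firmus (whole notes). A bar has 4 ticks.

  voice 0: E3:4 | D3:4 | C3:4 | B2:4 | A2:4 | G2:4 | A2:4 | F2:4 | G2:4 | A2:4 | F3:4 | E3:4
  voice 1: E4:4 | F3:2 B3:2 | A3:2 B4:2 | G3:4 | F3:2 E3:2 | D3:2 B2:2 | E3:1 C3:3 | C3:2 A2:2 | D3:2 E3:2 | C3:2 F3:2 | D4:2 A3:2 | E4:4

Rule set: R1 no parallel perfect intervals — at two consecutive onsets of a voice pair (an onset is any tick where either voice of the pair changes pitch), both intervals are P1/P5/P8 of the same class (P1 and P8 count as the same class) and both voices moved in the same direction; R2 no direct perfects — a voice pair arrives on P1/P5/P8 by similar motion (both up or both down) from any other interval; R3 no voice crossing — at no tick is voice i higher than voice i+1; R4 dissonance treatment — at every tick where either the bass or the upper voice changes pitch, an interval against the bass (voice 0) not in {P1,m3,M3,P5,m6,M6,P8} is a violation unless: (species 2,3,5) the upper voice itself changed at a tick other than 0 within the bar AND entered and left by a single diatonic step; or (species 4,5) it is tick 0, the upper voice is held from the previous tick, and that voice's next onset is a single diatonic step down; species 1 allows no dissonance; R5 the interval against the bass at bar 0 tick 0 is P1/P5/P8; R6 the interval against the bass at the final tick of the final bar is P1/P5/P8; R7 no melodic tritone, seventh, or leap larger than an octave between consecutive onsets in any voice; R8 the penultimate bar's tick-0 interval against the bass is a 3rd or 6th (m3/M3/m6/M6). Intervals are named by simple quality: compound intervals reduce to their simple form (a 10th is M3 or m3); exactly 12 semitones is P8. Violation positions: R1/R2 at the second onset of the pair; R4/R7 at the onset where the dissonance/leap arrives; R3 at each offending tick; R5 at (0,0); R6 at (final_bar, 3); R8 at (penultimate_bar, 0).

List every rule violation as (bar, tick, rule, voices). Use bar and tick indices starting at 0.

(1, 0, R7, (1,))
(1, 2, R7, (1,))
(2, 2, R4, (0, 1))
(2, 2, R7, (1,))
(3, 0, R7, (1,))
(5, 0, R1, (0, 1))
(6, 0, R2, (0, 1))
(8, 0, R2, (0, 1))

bar 0: v0=E3 v1=E4 downbeat P8
bar 1: v0=D3 v1=F3 downbeat m3
bar 2: v0=C3 v1=A3 downbeat M6
bar 3: v0=B2 v1=G3 downbeat m6
bar 4: v0=A2 v1=F3 downbeat m6
bar 5: v0=G2 v1=D3 downbeat P5
bar 6: v0=A2 v1=E3 downbeat P5
bar 7: v0=F2 v1=C3 downbeat P5
bar 8: v0=G2 v1=D3 downbeat P5
bar 9: v0=A2 v1=C3 downbeat m3
bar 10: v0=F3 v1=D4 downbeat M6
bar 11: v0=E3 v1=E4 downbeat P8
  -> R7 @ bar 1 tick 0 v(1,): E4->F3 leap 11st
  -> R7 @ bar 1 tick 2 v(1,): F3->B3 leap 6st
  -> R4 @ bar 2 tick 2 v(0, 1): C3/B4 M7 untreated
  -> R7 @ bar 2 tick 2 v(1,): A3->B4 leap 14st
  -> R7 @ bar 3 tick 0 v(1,): B4->G3 leap 16st
  -> R1 @ bar 5 tick 0 v(0, 1): A2/E3 P5 -> G2/D3 P5 similar
  -> R2 @ bar 6 tick 0 v(0, 1): G2/B2 M3 -> A2/E3 P5 similar
  -> R2 @ bar 8 tick 0 v(0, 1): F2/A2 M3 -> G2/D3 P5 similar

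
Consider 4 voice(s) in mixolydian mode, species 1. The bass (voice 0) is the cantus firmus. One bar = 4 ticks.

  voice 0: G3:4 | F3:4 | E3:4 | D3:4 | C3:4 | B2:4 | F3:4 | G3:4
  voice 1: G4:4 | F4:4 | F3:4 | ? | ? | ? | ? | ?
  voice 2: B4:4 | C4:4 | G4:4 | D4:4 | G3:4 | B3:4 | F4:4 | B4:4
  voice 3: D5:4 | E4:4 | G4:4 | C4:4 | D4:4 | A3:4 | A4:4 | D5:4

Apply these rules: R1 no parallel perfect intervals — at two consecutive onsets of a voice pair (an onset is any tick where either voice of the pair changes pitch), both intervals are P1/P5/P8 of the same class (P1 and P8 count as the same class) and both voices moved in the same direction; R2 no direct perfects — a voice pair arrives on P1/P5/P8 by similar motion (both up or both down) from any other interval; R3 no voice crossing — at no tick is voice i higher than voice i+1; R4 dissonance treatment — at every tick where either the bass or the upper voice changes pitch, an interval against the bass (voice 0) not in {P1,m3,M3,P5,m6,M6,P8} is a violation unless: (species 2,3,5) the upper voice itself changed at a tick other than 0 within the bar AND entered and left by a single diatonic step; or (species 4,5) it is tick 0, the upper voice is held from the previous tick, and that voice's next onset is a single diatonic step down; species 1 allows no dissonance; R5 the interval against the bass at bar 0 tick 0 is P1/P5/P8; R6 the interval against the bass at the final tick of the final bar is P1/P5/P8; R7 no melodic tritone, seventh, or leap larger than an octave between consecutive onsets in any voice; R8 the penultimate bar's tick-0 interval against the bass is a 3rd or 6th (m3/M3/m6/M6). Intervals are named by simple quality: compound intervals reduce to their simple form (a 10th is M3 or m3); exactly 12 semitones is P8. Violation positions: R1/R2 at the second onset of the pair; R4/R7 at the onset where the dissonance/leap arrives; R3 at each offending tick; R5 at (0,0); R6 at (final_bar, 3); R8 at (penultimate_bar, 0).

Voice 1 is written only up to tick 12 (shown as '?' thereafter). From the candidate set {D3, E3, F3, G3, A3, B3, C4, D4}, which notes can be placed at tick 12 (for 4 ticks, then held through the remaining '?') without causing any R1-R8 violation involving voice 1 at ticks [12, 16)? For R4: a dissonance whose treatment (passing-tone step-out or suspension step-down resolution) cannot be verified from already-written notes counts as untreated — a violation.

{A3, D4, F3}

D3: violates R2
E3: violates R4
F3: legal
G3: violates R4
A3: legal
B3: violates R7
C4: violates R4
D4: legal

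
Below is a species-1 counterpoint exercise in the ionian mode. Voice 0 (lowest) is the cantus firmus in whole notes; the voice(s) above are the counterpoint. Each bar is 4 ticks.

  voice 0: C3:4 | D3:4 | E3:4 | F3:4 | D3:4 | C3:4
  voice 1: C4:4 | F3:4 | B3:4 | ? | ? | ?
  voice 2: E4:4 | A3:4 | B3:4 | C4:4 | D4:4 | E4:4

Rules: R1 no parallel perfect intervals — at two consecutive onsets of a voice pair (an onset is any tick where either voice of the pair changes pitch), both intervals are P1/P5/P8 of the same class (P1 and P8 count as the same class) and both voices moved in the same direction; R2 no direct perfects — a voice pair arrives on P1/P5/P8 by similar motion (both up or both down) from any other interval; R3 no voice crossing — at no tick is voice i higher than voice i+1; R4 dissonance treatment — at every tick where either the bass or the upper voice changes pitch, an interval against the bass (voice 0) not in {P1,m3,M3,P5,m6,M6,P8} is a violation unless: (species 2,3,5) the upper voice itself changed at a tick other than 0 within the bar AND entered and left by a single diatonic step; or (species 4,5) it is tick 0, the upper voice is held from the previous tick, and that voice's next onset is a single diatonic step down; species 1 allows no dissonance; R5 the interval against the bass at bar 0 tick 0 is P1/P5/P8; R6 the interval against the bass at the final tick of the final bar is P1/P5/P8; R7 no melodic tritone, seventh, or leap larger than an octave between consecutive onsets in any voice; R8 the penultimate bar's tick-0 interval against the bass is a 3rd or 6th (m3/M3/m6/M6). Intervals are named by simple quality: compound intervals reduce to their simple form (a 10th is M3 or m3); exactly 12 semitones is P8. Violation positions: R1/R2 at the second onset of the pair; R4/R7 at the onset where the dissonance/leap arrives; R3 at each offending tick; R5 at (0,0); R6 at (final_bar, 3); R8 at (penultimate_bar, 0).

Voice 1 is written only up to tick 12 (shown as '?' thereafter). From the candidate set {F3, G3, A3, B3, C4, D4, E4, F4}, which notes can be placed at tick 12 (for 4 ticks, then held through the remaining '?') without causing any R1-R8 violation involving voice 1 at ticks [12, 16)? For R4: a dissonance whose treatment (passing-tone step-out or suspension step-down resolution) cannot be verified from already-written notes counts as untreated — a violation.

{A3}

F3: violates R7
G3: violates R4
A3: legal
B3: violates R4
C4: violates R1
D4: violates R3
E4: violates R3,R4
F4: violates R2,R3,R7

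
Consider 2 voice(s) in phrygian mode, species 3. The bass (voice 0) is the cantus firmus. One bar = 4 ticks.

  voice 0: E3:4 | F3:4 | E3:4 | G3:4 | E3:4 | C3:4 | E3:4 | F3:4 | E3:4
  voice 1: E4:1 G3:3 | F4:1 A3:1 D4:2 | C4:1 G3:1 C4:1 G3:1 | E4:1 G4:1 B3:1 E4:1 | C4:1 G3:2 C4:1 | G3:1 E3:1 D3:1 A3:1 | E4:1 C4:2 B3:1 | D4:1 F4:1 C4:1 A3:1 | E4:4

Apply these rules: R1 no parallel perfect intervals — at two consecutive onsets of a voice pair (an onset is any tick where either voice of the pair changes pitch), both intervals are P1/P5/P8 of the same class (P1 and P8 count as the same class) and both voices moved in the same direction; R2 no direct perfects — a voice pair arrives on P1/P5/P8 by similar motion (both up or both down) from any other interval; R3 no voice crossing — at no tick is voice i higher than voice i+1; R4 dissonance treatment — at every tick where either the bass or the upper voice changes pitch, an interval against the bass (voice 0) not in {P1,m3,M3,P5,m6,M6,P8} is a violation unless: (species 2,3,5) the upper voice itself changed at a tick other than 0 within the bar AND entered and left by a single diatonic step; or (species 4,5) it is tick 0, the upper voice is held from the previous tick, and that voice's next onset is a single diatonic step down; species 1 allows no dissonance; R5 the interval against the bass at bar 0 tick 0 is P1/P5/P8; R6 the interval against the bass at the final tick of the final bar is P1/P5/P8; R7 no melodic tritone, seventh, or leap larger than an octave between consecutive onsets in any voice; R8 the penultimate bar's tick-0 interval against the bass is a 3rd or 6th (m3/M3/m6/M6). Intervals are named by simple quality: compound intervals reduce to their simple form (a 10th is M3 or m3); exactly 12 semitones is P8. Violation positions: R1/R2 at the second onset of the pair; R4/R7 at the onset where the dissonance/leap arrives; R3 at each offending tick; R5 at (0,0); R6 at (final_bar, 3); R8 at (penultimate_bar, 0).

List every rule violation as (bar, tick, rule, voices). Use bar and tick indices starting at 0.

bar 0: v0=E3 v1=E4 downbeat P8
bar 1: v0=F3 v1=F4 downbeat P8
bar 2: v0=E3 v1=C4 downbeat m6
bar 3: v0=G3 v1=E4 downbeat M6
bar 4: v0=E3 v1=C4 downbeat m6
bar 5: v0=C3 v1=G3 downbeat P5
bar 6: v0=E3 v1=E4 downbeat P8
bar 7: v0=F3 v1=D4 downbeat M6
bar 8: v0=E3 v1=E4 downbeat P8
  -> R2 @ bar 1 tick 0 v(0, 1): E3/G3 m3 -> F3/F4 P8 similar
  -> R7 @ bar 1 tick 0 v(1,): G3->F4 leap 10st
  -> R2 @ bar 5 tick 0 v(0, 1): E3/C4 m6 -> C3/G3 P5 similar
  -> R4 @ bar 5 tick 2 v(0, 1): C3/D3 M2 untreated
  -> R2 @ bar 6 tick 0 v(0, 1): C3/A3 M6 -> E3/E4 P8 similar

(1, 0, R2, (0, 1))
(1, 0, R7, (1,))
(5, 0, R2, (0, 1))
(5, 2, R4, (0, 1))
(6, 0, R2, (0, 1))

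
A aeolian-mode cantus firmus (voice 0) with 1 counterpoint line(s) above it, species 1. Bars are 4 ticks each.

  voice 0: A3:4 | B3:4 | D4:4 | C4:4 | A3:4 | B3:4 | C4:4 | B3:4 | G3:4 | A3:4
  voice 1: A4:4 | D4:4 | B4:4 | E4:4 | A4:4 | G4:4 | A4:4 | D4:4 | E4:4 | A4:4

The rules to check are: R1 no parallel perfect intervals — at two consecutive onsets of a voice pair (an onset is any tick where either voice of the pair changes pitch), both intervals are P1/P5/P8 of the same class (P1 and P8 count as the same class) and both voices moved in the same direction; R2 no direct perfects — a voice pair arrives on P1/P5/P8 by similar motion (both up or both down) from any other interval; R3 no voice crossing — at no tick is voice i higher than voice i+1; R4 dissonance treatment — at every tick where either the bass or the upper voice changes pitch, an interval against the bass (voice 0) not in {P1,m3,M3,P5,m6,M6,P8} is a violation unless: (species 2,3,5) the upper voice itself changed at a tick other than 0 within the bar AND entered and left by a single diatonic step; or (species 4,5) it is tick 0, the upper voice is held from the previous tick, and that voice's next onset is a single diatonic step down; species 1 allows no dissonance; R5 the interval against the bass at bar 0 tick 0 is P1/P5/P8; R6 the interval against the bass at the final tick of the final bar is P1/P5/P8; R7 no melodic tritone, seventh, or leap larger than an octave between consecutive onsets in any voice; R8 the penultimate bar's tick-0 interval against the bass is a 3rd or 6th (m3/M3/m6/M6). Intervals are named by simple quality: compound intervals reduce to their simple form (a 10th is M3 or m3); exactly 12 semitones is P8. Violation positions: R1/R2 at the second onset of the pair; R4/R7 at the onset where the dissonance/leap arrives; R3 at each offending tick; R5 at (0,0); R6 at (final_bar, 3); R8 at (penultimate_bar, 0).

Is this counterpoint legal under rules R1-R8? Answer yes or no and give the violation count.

bar 0: v0=A3 v1=A4 (P8)
bar 1: v0=B3 v1=D4 (m3)
bar 2: v0=D4 v1=B4 (M6)
bar 3: v0=C4 v1=E4 (M3)
bar 4: v0=A3 v1=A4 (P8)
bar 5: v0=B3 v1=G4 (m6)
bar 6: v0=C4 v1=A4 (M6)
bar 7: v0=B3 v1=D4 (m3)
bar 8: v0=G3 v1=E4 (M6)
bar 9: v0=A3 v1=A4 (P8)
  R2 @ bar9.0: G3/E4 M6 -> A3/A4 P8 similar

No (1 violations)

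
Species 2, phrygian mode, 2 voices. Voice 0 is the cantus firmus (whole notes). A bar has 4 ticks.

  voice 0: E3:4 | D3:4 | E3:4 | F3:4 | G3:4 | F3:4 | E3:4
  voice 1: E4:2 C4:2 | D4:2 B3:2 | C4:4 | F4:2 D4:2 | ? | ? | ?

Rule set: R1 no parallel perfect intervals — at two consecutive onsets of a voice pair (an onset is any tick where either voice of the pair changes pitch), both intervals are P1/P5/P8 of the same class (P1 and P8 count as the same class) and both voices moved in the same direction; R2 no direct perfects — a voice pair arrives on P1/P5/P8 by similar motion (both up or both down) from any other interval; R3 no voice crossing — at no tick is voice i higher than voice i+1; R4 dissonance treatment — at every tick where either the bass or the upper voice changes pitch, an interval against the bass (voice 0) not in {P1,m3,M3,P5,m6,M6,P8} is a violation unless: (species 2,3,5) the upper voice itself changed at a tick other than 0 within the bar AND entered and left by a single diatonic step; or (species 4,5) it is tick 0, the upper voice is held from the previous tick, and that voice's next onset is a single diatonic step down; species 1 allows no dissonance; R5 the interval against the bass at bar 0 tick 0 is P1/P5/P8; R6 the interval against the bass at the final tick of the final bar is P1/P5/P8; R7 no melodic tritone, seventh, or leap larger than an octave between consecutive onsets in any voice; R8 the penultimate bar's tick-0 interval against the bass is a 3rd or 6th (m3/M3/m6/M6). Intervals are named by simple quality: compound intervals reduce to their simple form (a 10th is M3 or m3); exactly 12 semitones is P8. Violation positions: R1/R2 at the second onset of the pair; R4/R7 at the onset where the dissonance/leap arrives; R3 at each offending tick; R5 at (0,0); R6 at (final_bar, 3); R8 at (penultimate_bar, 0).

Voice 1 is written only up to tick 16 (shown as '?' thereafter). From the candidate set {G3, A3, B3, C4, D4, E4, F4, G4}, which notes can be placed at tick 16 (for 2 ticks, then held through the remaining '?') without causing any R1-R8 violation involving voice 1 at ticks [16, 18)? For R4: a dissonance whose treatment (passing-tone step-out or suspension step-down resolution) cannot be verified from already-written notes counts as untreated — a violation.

G3: legal
A3: violates R4
B3: legal
C4: violates R4
D4: legal
E4: legal
F4: violates R4
G4: violates R2

{B3, D4, E4, G3}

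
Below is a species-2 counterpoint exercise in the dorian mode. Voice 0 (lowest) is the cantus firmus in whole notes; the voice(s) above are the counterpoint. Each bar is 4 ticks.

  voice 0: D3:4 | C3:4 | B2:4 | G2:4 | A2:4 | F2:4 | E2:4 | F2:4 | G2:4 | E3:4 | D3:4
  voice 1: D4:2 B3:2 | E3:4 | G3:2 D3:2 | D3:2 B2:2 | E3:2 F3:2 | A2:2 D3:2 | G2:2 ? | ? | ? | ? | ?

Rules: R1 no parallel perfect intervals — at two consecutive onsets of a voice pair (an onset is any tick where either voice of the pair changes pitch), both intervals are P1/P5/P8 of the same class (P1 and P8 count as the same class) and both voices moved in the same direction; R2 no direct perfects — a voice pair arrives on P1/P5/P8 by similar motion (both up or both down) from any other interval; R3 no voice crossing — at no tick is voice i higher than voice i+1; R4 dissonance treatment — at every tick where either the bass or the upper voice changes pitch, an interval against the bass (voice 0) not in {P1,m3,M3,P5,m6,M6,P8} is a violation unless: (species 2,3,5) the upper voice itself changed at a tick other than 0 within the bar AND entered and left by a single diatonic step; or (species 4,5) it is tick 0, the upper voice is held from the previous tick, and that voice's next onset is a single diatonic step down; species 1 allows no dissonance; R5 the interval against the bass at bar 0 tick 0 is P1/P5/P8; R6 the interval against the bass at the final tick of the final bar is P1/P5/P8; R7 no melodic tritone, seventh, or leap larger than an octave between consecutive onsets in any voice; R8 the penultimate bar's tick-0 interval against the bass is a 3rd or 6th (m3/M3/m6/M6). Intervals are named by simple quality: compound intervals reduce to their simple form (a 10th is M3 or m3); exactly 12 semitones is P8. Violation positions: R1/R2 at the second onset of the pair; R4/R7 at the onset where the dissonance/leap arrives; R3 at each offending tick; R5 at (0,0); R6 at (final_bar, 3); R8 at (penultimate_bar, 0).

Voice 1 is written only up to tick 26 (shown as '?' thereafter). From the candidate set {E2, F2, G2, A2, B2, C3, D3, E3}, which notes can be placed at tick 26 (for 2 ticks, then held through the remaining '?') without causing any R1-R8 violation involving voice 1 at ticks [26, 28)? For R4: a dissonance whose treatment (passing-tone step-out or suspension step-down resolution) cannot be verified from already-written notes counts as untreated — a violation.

{B2, C3, E2, E3, G2}

E2: legal
F2: violates R4
G2: legal
A2: violates R4
B2: legal
C3: legal
D3: violates R4
E3: legal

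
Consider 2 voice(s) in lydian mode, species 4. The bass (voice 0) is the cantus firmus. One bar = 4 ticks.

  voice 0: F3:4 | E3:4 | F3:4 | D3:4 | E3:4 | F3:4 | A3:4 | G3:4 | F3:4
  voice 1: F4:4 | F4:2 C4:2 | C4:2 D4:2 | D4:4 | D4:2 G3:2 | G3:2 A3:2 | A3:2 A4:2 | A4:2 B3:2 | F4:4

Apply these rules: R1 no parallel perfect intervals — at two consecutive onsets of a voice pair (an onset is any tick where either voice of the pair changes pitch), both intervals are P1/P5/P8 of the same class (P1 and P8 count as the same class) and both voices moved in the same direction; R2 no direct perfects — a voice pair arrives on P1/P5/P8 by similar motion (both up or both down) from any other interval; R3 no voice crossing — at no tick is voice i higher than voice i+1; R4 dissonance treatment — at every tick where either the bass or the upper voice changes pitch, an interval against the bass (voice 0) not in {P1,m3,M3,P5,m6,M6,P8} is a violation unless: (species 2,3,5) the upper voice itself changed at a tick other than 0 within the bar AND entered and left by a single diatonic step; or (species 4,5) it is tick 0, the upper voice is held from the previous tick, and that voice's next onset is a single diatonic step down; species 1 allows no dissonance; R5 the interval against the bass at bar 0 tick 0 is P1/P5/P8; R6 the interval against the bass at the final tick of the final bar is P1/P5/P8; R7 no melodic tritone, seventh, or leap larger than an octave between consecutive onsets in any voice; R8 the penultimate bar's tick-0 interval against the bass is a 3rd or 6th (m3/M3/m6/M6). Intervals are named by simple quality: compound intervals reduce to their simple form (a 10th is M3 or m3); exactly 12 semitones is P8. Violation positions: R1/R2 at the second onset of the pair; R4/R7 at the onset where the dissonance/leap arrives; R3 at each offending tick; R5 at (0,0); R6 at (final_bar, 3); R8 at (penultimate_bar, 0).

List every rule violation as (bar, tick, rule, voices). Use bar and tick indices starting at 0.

(1, 0, R4, (0, 1))
(4, 0, R4, (0, 1))
(5, 0, R4, (0, 1))
(7, 0, R4, (0, 1))
(7, 0, R8, (0, 1))
(7, 2, R7, (1,))
(8, 0, R7, (1,))

bar 0: v0=F3 v1=F4 downbeat P8
bar 1: v0=E3 v1=F4 downbeat m2
bar 2: v0=F3 v1=C4 downbeat P5
bar 3: v0=D3 v1=D4 downbeat P8
bar 4: v0=E3 v1=D4 downbeat m7
bar 5: v0=F3 v1=G3 downbeat M2
bar 6: v0=A3 v1=A3 downbeat P1
bar 7: v0=G3 v1=A4 downbeat M2
bar 8: v0=F3 v1=F4 downbeat P8
  -> R4 @ bar 1 tick 0 v(0, 1): E3/F4 m2 untreated
  -> R4 @ bar 4 tick 0 v(0, 1): E3/D4 m7 untreated
  -> R4 @ bar 5 tick 0 v(0, 1): F3/G3 M2 untreated
  -> R4 @ bar 7 tick 0 v(0, 1): G3/A4 M2 untreated
  -> R8 @ bar 7 tick 0 v(0, 1): penult M2 not 3rd/6th
  -> R7 @ bar 7 tick 2 v(1,): A4->B3 leap 10st
  -> R7 @ bar 8 tick 0 v(1,): B3->F4 leap 6st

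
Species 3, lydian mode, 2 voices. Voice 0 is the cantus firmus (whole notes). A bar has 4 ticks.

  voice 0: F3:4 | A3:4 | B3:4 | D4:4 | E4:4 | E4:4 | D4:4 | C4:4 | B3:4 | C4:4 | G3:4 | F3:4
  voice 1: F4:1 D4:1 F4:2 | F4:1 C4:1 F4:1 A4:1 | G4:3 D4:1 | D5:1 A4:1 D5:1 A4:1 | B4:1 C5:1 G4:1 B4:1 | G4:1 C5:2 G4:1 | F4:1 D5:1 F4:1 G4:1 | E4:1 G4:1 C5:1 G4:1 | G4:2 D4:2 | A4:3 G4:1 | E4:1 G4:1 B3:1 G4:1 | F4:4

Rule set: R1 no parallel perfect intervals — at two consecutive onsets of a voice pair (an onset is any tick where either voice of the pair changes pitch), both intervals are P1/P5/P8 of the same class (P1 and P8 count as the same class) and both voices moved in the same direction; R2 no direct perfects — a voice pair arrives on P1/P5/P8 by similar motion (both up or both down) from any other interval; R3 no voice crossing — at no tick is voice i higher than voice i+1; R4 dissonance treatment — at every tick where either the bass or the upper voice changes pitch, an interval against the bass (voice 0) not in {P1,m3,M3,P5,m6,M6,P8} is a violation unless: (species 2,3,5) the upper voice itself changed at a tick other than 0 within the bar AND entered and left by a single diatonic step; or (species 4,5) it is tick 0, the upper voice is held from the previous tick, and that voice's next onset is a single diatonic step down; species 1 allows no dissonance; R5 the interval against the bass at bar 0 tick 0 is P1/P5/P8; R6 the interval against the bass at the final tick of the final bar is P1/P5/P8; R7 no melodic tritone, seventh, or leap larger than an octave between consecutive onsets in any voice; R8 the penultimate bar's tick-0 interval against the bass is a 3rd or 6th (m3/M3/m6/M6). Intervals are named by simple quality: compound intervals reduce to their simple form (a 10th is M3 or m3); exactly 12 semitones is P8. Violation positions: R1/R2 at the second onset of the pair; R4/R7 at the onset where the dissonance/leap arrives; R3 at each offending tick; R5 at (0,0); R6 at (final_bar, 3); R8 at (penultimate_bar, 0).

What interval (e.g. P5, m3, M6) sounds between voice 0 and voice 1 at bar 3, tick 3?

voice 0=D4 voice 1=A4 -> P5

P5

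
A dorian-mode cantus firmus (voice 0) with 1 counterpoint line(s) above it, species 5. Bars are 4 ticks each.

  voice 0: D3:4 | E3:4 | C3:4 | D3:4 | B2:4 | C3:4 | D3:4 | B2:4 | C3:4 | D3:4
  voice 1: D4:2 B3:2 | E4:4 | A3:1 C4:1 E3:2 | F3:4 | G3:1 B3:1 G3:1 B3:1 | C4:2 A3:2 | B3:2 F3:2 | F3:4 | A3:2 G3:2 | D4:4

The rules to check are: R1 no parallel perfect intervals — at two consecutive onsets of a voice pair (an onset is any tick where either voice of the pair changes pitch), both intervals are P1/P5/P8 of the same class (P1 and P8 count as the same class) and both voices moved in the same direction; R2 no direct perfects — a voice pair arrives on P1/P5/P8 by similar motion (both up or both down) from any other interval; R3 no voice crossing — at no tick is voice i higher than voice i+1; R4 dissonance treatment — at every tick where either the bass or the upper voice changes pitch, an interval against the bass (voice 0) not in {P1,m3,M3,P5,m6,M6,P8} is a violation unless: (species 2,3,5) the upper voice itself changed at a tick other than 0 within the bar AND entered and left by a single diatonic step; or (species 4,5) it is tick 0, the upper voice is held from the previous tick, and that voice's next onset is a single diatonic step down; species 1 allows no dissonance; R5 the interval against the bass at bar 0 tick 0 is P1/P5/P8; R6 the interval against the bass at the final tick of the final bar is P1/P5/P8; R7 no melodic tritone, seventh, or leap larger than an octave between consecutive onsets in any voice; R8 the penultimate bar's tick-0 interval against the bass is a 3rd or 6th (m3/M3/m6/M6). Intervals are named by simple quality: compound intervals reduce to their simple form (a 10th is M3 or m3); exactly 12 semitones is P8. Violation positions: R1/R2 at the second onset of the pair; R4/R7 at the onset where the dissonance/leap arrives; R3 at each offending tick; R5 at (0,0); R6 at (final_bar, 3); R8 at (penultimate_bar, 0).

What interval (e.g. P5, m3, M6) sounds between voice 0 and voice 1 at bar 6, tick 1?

voice 0=D3 voice 1=B3 -> M6

M6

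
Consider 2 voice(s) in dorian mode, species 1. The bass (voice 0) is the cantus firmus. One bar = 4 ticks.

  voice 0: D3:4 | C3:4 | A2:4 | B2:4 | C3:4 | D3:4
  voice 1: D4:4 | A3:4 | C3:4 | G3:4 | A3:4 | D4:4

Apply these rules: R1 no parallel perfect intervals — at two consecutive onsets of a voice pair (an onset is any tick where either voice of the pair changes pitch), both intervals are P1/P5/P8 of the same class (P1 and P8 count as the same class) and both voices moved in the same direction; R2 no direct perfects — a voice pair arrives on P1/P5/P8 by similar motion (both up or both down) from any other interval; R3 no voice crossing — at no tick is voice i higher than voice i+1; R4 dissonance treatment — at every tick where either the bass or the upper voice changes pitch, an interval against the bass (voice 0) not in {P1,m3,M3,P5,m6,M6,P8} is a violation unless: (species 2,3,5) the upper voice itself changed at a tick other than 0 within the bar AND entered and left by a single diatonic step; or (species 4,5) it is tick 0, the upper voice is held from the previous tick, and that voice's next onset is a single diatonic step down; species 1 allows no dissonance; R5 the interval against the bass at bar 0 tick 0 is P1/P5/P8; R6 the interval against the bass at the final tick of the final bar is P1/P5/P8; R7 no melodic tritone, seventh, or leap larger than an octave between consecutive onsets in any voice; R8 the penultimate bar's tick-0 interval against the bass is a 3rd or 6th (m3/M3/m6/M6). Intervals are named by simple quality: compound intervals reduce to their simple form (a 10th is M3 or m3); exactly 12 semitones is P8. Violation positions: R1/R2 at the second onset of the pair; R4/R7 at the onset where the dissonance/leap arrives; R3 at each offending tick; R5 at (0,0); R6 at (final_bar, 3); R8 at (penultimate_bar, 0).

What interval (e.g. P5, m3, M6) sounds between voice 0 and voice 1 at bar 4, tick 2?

M6

voice 0=C3 voice 1=A3 -> M6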